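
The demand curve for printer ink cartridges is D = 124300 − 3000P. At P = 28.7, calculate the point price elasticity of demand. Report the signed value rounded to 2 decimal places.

dD/dP = −3000. At P = 28.7, D = 124300 − 3000(28.7) = 38200.
Ed = (dD/dP)·(P/D) = −3000 × (28.7/38200) = -2.2539…

-2.25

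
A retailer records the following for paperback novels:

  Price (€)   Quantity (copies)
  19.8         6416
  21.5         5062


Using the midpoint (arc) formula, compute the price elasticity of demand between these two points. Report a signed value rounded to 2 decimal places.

%ΔQ = (5062 − 6416) / [(6416 + 5062)/2] = -1354/5739 = -0.235929…
%ΔP = (21.5 − 19.8) / [(19.8 + 21.5)/2] = 1.7/20.65 = 0.082324…
Arc Ed = %ΔQ / %ΔP = (-1354/5739) / (1.7/20.65) = -2.8658…

-2.87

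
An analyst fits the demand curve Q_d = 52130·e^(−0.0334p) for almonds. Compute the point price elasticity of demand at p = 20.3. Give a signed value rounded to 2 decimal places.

dQ_d/dp = −0.0334·Q_d = -883.84. At p = 20.3, Q_d = 26462.3.
Ed = (dQ_d/dp)·(p/Q_d) = (-883.84) × (20.3/26462.3) = -0.6780…

-0.68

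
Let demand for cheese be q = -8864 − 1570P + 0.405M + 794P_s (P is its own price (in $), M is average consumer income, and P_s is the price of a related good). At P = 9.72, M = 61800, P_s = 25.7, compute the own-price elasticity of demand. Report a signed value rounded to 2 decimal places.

-0.72

At the given values, q = -8864 − 1570(9.72) + 0.405(61800) + 794(25.7) = 21310.4.
∂q/∂P = −1570.
E = (-1570) × (9.72/21310.4) = -0.7161…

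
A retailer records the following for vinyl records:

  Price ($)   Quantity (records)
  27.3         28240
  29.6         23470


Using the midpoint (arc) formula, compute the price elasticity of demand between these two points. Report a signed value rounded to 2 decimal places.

%ΔQ = (23470 − 28240) / [(28240 + 23470)/2] = -4770/25855 = -0.184490…
%ΔP = (29.6 − 27.3) / [(27.3 + 29.6)/2] = 2.3/28.45 = 0.080843…
Arc Ed = %ΔQ / %ΔP = (-4770/25855) / (2.3/28.45) = -2.2820…

-2.28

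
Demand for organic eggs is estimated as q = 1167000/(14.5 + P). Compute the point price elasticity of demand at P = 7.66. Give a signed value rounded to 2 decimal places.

dq/dP = −1167000/(14.5 + P)² = -2376.46. At P = 7.66, q = 52662.5.
Ed = (dq/dP)·(P/q) = (-2376.46) × (7.66/52662.5) = -0.3456…

-0.35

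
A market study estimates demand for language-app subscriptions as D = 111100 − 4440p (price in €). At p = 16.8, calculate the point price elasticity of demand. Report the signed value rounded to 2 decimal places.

-2.04

dD/dp = −4440. At p = 16.8, D = 111100 − 4440(16.8) = 36508.
Ed = (dD/dp)·(p/D) = −4440 × (16.8/36508) = -2.0431…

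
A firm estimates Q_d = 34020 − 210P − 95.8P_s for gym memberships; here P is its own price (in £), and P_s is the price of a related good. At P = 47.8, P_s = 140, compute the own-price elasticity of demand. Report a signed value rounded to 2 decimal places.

At the given values, Q_d = 34020 − 210(47.8) − 95.8(140) = 10570.
∂Q_d/∂P = −210.
E = (-210) × (47.8/10570) = -0.9496…

-0.95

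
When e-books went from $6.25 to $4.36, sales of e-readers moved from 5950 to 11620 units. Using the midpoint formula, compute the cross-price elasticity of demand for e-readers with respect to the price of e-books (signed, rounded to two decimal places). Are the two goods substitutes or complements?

%ΔQ_{e-readers} = (11620 − 5950)/avg = 5670/8785 = 0.645418…
%ΔP_{e-books} = (4.36 − 6.25)/avg = -1.89/5.305 = -0.356267…
E_cross = (5670/8785) / (-1.89/5.305) = -1.8116…
E_cross < 0 ⇒ the goods are complements.

-1.81; complements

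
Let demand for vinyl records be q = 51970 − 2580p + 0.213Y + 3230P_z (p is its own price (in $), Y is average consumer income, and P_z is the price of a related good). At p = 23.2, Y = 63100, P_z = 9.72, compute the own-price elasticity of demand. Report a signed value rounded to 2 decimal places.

-1.62

At the given values, q = 51970 − 2580(23.2) + 0.213(63100) + 3230(9.72) = 36949.9.
∂q/∂p = −2580.
E = (-2580) × (23.2/36949.9) = -1.6199…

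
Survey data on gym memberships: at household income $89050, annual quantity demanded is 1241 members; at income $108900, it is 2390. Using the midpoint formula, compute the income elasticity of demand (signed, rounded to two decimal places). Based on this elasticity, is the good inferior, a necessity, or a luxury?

%ΔQ = (2390 − 1241)/[( 1241 + 2390)/2] = 1149/1815.5 = 0.632883…
%ΔIncome = (108900 − 89050)/[( 89050 + 108900)/2] = 19850/98975 = 0.200555…
E_income = (1149/1815.5) / (19850/98975) = 3.1556…
E_income > 1 ⇒ normal good, luxury.

3.16; luxury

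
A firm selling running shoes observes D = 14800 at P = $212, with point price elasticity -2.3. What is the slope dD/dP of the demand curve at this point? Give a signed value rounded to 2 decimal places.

Ed = (dD/dP)·(P/D) ⇒ dD/dP = Ed·D/P = (-2.3)·14800/212 = -160.5660…

-160.57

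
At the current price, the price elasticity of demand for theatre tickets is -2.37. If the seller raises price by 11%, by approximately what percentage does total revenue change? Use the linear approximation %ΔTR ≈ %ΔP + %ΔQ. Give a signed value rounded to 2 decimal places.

%ΔQ ≈ Ed × %ΔP = (-2.37) × (+11%) = -26.0700%
%ΔTR ≈ %ΔP + %ΔQ = (+11%) + (-26.0700%) = -15.0700%

-15.07%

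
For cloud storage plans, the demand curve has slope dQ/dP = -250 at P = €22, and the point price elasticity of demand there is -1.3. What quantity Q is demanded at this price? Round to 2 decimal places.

Ed = (dQ/dP)·(P/Q) ⇒ Q = (dQ/dP)·P/Ed = (-250)·22/(-1.3) = 4230.7692…

4230.77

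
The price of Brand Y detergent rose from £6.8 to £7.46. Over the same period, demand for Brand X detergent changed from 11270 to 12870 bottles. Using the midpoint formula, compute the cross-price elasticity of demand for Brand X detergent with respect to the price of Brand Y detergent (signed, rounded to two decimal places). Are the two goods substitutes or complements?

%ΔQ_{Brand X detergent} = (12870 − 11270)/avg = 1600/12070 = 0.132560…
%ΔP_{Brand Y detergent} = (7.46 − 6.8)/avg = 0.66/7.13 = 0.092566…
E_cross = (1600/12070) / (0.66/7.13) = 1.4320…
E_cross > 0 ⇒ the goods are substitutes.

1.43; substitutes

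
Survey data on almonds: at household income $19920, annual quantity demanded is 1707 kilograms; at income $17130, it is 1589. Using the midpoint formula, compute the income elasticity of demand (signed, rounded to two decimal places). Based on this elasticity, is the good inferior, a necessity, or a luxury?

0.48; necessity

%ΔQ = (1589 − 1707)/[( 1707 + 1589)/2] = -118/1648 = -0.071601…
%ΔIncome = (17130 − 19920)/[( 19920 + 17130)/2] = -2790/18525 = -0.150607…
E_income = (-118/1648) / (-2790/18525) = 0.4754…
0 < E_income < 1 ⇒ normal good, necessity.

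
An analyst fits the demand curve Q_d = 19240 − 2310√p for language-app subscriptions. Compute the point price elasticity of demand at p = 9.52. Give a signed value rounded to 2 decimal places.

dQ_d/dp = −2310/(2√p) = -374.338. At p = 9.52, Q_d = 12112.6.
Ed = (dQ_d/dp)·(p/Q_d) = (-374.338) × (9.52/12112.6) = -0.2942…

-0.29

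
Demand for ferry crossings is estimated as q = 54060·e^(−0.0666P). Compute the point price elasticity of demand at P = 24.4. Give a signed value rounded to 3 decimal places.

-1.625

dq/dP = −0.0666·q = -708.932. At P = 24.4, q = 10644.6.
Ed = (dq/dP)·(P/q) = (-708.932) × (24.4/10644.6) = -1.62504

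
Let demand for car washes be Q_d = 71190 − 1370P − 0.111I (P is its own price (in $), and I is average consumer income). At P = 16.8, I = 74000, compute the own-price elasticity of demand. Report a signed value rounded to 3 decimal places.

-0.576

At the given values, Q_d = 71190 − 1370(16.8) − 0.111(74000) = 39960.
∂Q_d/∂P = −1370.
E = (-1370) × (16.8/39960) = -0.57597…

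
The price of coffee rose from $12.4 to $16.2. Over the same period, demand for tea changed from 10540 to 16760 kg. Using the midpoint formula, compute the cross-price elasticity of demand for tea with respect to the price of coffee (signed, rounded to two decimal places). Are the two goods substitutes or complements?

%ΔQ_{tea} = (16760 − 10540)/avg = 6220/13650 = 0.455677…
%ΔP_{coffee} = (16.2 − 12.4)/avg = 3.8/14.3 = 0.265734…
E_cross = (6220/13650) / (3.8/14.3) = 1.7147…
E_cross > 0 ⇒ the goods are substitutes.

1.71; substitutes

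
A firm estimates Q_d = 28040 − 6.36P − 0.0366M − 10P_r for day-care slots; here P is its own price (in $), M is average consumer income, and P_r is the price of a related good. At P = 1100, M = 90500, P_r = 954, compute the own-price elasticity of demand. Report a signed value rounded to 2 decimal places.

At the given values, Q_d = 28040 − 6.36(1100) − 0.0366(90500) − 10(954) = 8191.7.
∂Q_d/∂P = −6.36.
E = (-6.36) × (1100/8191.7) = -0.8540…

-0.85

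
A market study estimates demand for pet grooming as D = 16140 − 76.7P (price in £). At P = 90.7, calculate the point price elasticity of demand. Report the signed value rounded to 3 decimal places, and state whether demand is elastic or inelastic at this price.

dD/dP = −76.7. At P = 90.7, D = 16140 − 76.7(90.7) = 9183.31.
Ed = (dD/dP)·(P/D) = −76.7 × (90.7/9183.31) = -0.75753…
|Ed| = 0.758 < 1, so demand is inelastic.

-0.758; inelastic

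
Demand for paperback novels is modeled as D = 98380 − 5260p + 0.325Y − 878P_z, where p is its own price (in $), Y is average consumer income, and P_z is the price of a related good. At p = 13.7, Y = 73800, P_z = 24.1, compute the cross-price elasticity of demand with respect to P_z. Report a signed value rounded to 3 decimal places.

At the given values, D = 98380 − 5260(13.7) + 0.325(73800) − 878(24.1) = 29143.2.
∂D/∂P_z = -878.
E = (-878) × (24.1/29143.2) = -0.72606…

-0.726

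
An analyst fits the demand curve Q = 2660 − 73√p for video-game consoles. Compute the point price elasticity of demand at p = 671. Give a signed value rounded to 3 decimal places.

-1.229

dQ/dp = −73/(2√p) = -1.40907. At p = 671, Q = 769.032.
Ed = (dQ/dp)·(p/Q) = (-1.40907) × (671/769.032) = -1.22944…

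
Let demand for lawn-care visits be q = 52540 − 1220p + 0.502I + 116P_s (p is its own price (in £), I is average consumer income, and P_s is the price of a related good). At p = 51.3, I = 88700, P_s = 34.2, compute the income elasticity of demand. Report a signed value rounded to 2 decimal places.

At the given values, q = 52540 − 1220(51.3) + 0.502(88700) + 116(34.2) = 38448.6.
∂q/∂I = 0.502.
E = (0.502) × (88700/38448.6) = 1.1581…

1.16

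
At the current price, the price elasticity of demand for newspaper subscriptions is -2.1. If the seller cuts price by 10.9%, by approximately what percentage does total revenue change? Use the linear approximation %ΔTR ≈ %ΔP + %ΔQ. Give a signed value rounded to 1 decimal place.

+12.0%

%ΔQ ≈ Ed × %ΔP = (-2.1) × (-10.9%) = +22.8900%
%ΔTR ≈ %ΔP + %ΔQ = (-10.9%) + (+22.8900%) = +11.9900%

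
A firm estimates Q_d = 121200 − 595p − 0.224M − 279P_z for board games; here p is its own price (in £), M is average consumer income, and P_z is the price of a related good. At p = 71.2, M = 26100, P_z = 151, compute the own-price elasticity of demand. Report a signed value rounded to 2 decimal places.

At the given values, Q_d = 121200 − 595(71.2) − 0.224(26100) − 279(151) = 30860.6.
∂Q_d/∂p = −595.
E = (-595) × (71.2/30860.6) = -1.3727…

-1.37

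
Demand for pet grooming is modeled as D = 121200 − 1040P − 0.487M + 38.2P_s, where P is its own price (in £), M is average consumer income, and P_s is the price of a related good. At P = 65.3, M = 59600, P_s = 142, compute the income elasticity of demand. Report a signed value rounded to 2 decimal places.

-0.98

At the given values, D = 121200 − 1040(65.3) − 0.487(59600) + 38.2(142) = 29687.2.
∂D/∂M = -0.487.
E = (-0.487) × (59600/29687.2) = -0.9777…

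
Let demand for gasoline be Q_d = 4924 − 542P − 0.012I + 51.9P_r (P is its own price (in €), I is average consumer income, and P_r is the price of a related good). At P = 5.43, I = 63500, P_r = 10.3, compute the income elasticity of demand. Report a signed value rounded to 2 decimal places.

At the given values, Q_d = 4924 − 542(5.43) − 0.012(63500) + 51.9(10.3) = 1753.51.
∂Q_d/∂I = -0.012.
E = (-0.012) × (63500/1753.51) = -0.4345…

-0.43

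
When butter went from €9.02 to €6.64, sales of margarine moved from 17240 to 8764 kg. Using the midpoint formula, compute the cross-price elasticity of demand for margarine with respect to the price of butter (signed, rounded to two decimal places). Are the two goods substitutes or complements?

2.14; substitutes

%ΔQ_{margarine} = (8764 − 17240)/avg = -8476/13002 = -0.651899…
%ΔP_{butter} = (6.64 − 9.02)/avg = -2.38/7.83 = -0.303959…
E_cross = (-8476/13002) / (-2.38/7.83) = 2.1446…
E_cross > 0 ⇒ the goods are substitutes.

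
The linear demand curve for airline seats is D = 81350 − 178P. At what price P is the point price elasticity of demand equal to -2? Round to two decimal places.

304.68

Ed = −178P/(81350 − 178P). Set this equal to -2:
178P = 2·(81350 − 178P) ⇒ 178P(1 + 2) = 2·81350
P = 2·81350 / (178·3) = 304.6816…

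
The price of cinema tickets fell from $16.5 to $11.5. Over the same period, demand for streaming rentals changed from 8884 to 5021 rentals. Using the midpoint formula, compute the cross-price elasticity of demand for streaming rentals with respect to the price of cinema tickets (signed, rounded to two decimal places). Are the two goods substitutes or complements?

%ΔQ_{streaming rentals} = (5021 − 8884)/avg = -3863/6952.5 = -0.555627…
%ΔP_{cinema tickets} = (11.5 − 16.5)/avg = -5/14 = -0.357142…
E_cross = (-3863/6952.5) / (-5/14) = 1.5557…
E_cross > 0 ⇒ the goods are substitutes.

1.56; substitutes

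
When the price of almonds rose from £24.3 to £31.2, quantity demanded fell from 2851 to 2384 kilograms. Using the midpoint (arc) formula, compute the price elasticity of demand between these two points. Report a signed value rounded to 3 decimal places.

-0.718

%ΔQ = (2384 − 2851) / [(2851 + 2384)/2] = -467/2617.5 = -0.178414…
%ΔP = (31.2 − 24.3) / [(24.3 + 31.2)/2] = 6.9/27.75 = 0.248648…
Arc Ed = %ΔQ / %ΔP = (-467/2617.5) / (6.9/27.75) = -0.71753…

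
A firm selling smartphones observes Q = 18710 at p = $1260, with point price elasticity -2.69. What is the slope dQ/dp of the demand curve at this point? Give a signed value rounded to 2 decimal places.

Ed = (dQ/dp)·(p/Q) ⇒ dQ/dp = Ed·Q/p = (-2.69)·18710/1260 = -39.9443…

-39.94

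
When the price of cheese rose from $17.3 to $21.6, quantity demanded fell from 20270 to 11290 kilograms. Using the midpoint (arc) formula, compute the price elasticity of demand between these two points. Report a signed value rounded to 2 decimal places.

-2.57

%ΔQ = (11290 − 20270) / [(20270 + 11290)/2] = -8980/15780 = -0.569074…
%ΔP = (21.6 − 17.3) / [(17.3 + 21.6)/2] = 4.3/19.45 = 0.221079…
Arc Ed = %ΔQ / %ΔP = (-8980/15780) / (4.3/19.45) = -2.5740…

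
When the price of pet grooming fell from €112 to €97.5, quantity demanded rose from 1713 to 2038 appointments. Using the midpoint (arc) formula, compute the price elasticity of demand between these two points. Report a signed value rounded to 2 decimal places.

-1.25

%ΔQ = (2038 − 1713) / [(1713 + 2038)/2] = 325/1875.5 = 0.173287…
%ΔP = (97.5 − 112) / [(112 + 97.5)/2] = -14.5/104.75 = -0.138424…
Arc Ed = %ΔQ / %ΔP = (325/1875.5) / (-14.5/104.75) = -1.2518…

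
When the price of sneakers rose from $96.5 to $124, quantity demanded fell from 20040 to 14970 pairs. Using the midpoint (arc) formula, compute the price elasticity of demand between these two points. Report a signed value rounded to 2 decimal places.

%ΔQ = (14970 − 20040) / [(20040 + 14970)/2] = -5070/17505 = -0.289631…
%ΔP = (124 − 96.5) / [(96.5 + 124)/2] = 27.5/110.25 = 0.249433…
Arc Ed = %ΔQ / %ΔP = (-5070/17505) / (27.5/110.25) = -1.1611…

-1.16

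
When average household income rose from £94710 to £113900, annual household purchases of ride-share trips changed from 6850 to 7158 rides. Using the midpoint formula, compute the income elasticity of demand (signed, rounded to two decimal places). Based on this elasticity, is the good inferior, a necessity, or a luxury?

%ΔQ = (7158 − 6850)/[( 6850 + 7158)/2] = 308/7004 = 0.043974…
%ΔIncome = (113900 − 94710)/[( 94710 + 113900)/2] = 19190/104305 = 0.183979…
E_income = (308/7004) / (19190/104305) = 0.2390…
0 < E_income < 1 ⇒ normal good, necessity.

0.24; necessity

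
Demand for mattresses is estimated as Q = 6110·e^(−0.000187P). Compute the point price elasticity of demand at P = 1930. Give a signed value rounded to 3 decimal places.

dQ/dP = −0.000187·Q = -0.796419. At P = 1930, Q = 4258.92.
Ed = (dQ/dP)·(P/Q) = (-0.796419) × (1930/4258.92) = -0.36091

-0.361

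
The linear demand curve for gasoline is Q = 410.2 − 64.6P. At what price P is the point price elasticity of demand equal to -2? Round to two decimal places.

4.23

Ed = −64.6P/(410.2 − 64.6P). Set this equal to -2:
64.6P = 2·(410.2 − 64.6P) ⇒ 64.6P(1 + 2) = 2·410.2
P = 2·410.2 / (64.6·3) = 4.2332…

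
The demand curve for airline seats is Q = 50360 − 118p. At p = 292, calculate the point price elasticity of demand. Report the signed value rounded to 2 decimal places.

-2.17

dQ/dp = −118. At p = 292, Q = 50360 − 118(292) = 15904.
Ed = (dQ/dp)·(p/Q) = −118 × (292/15904) = -2.1664…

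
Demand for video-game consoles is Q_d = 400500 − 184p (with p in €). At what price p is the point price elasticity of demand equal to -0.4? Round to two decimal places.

621.89

Ed = −184p/(400500 − 184p). Set this equal to -0.4:
184p = 0.4·(400500 − 184p) ⇒ 184p(1 + 0.4) = 0.4·400500
p = 0.4·400500 / (184·1.4) = 621.8944…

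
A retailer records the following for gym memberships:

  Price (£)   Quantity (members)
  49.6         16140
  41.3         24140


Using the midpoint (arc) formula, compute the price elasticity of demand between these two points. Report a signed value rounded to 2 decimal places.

%ΔQ = (24140 − 16140) / [(16140 + 24140)/2] = 8000/20140 = 0.397219…
%ΔP = (41.3 − 49.6) / [(49.6 + 41.3)/2] = -8.3/45.45 = -0.182618…
Arc Ed = %ΔQ / %ΔP = (8000/20140) / (-8.3/45.45) = -2.1751…

-2.18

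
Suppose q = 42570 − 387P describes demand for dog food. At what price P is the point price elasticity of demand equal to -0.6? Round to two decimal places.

Ed = −387P/(42570 − 387P). Set this equal to -0.6:
387P = 0.6·(42570 − 387P) ⇒ 387P(1 + 0.6) = 0.6·42570
P = 0.6·42570 / (387·1.6) = 41.25

41.25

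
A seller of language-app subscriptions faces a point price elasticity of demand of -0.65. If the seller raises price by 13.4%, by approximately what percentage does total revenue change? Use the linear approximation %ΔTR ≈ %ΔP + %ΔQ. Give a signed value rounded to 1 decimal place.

%ΔQ ≈ Ed × %ΔP = (-0.65) × (+13.4%) = -8.7100%
%ΔTR ≈ %ΔP + %ΔQ = (+13.4%) + (-8.7100%) = +4.6900%

+4.7%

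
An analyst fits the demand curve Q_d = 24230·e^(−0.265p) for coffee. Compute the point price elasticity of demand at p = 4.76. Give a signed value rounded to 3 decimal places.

-1.261

dQ_d/dp = −0.265·Q_d = -1818.78. At p = 4.76, Q_d = 6863.32.
Ed = (dQ_d/dp)·(p/Q_d) = (-1818.78) × (4.76/6863.32) = -1.2614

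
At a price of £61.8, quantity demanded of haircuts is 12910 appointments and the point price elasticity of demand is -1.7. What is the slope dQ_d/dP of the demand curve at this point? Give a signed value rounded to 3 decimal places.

-355.129

Ed = (dQ_d/dP)·(P/Q_d) ⇒ dQ_d/dP = Ed·Q_d/P = (-1.7)·12910/61.8 = -355.12944…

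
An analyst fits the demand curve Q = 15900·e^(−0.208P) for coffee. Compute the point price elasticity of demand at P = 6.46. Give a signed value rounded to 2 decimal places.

dQ/dP = −0.208·Q = -862.795. At P = 6.46, Q = 4148.05.
Ed = (dQ/dP)·(P/Q) = (-862.795) × (6.46/4148.05) = -1.3436…

-1.34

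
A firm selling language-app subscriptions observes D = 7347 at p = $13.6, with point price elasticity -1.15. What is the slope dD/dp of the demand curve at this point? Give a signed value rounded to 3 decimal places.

-621.254

Ed = (dD/dp)·(p/D) ⇒ dD/dp = Ed·D/p = (-1.15)·7347/13.6 = -621.25367…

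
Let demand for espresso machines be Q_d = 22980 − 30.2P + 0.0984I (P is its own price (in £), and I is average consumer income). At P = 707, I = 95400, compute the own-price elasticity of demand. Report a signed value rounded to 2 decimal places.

-1.94

At the given values, Q_d = 22980 − 30.2(707) + 0.0984(95400) = 11015.96.
∂Q_d/∂P = −30.2.
E = (-30.2) × (707/11015.96) = -1.9382…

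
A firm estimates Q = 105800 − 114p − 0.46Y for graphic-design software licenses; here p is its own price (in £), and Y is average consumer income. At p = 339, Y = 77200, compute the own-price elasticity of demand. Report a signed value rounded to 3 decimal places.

At the given values, Q = 105800 − 114(339) − 0.46(77200) = 31642.
∂Q/∂p = −114.
E = (-114) × (339/31642) = -1.22135…

-1.221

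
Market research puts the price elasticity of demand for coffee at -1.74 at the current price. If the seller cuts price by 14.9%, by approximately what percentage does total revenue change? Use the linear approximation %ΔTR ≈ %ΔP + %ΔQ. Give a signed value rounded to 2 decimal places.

+11.03%

%ΔQ ≈ Ed × %ΔP = (-1.74) × (-14.9%) = +25.9260%
%ΔTR ≈ %ΔP + %ΔQ = (-14.9%) + (+25.9260%) = +11.0260%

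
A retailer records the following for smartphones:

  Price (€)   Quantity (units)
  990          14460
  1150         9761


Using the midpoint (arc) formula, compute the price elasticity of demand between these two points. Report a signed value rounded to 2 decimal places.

-2.59

%ΔQ = (9761 − 14460) / [(14460 + 9761)/2] = -4699/12110.5 = -0.388010…
%ΔP = (1150 − 990) / [(990 + 1150)/2] = 160/1070 = 0.149532…
Arc Ed = %ΔQ / %ΔP = (-4699/12110.5) / (160/1070) = -2.5948…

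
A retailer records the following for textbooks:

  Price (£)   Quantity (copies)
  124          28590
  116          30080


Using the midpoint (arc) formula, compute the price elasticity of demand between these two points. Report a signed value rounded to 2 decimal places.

-0.76

%ΔQ = (30080 − 28590) / [(28590 + 30080)/2] = 1490/29335 = 0.050792…
%ΔP = (116 − 124) / [(124 + 116)/2] = -8/120 = -0.066666…
Arc Ed = %ΔQ / %ΔP = (1490/29335) / (-8/120) = -0.7618…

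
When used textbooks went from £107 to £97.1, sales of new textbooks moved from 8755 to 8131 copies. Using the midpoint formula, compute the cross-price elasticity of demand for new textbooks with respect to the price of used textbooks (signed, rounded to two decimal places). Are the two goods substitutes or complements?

0.76; substitutes

%ΔQ_{new textbooks} = (8131 − 8755)/avg = -624/8443 = -0.073907…
%ΔP_{used textbooks} = (97.1 − 107)/avg = -9.9/102.05 = -0.097011…
E_cross = (-624/8443) / (-9.9/102.05) = 0.7618…
E_cross > 0 ⇒ the goods are substitutes.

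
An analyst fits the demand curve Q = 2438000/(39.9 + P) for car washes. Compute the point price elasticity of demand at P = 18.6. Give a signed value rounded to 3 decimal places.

dQ/dP = −2438000/(39.9 + P)² = -712.397. At P = 18.6, Q = 41675.2.
Ed = (dQ/dP)·(P/Q) = (-712.397) × (18.6/41675.2) = -0.31794…

-0.318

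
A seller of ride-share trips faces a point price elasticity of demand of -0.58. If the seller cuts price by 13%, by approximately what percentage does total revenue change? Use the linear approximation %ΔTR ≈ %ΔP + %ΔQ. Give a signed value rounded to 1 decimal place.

-5.5%

%ΔQ ≈ Ed × %ΔP = (-0.58) × (-13%) = +7.5400%
%ΔTR ≈ %ΔP + %ΔQ = (-13%) + (+7.5400%) = -5.4600%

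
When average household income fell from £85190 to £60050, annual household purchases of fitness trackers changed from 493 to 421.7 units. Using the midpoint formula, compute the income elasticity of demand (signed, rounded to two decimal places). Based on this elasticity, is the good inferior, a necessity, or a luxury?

%ΔQ = (421.7 − 493)/[( 493 + 421.7)/2] = -71.3/457.35 = -0.155898…
%ΔIncome = (60050 − 85190)/[( 85190 + 60050)/2] = -25140/72620 = -0.346185…
E_income = (-71.3/457.35) / (-25140/72620) = 0.4503…
0 < E_income < 1 ⇒ normal good, necessity.

0.45; necessity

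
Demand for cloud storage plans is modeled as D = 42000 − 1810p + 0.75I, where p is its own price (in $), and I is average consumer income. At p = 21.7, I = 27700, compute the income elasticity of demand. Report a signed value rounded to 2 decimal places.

0.88

At the given values, D = 42000 − 1810(21.7) + 0.75(27700) = 23498.
∂D/∂I = 0.75.
E = (0.75) × (27700/23498) = 0.8841…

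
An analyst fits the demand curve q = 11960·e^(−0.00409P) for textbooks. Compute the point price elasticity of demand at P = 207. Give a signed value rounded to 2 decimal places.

-0.85

dq/dP = −0.00409·q = -20.9782. At P = 207, q = 5129.14.
Ed = (dq/dP)·(P/q) = (-20.9782) × (207/5129.14) = -0.8466…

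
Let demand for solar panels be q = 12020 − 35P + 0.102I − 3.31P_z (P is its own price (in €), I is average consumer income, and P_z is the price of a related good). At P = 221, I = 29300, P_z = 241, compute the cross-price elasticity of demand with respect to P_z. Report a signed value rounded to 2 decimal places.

-0.12

At the given values, q = 12020 − 35(221) + 0.102(29300) − 3.31(241) = 6475.89.
∂q/∂P_z = -3.31.
E = (-3.31) × (241/6475.89) = -0.1231…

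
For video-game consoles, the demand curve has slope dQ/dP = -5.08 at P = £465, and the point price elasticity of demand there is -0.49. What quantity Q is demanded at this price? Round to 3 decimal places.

Ed = (dQ/dP)·(P/Q) ⇒ Q = (dQ/dP)·P/Ed = (-5.08)·465/(-0.49) = 4820.81632…

4820.816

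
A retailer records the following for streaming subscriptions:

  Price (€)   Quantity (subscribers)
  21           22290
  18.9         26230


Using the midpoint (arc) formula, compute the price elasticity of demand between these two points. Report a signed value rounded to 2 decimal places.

%ΔQ = (26230 − 22290) / [(22290 + 26230)/2] = 3940/24260 = 0.162407…
%ΔP = (18.9 − 21) / [(21 + 18.9)/2] = -2.1/19.95 = -0.105263…
Arc Ed = %ΔQ / %ΔP = (3940/24260) / (-2.1/19.95) = -1.5428…

-1.54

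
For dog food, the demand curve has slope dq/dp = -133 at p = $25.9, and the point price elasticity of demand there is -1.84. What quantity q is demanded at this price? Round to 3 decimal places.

Ed = (dq/dp)·(p/q) ⇒ q = (dq/dp)·p/Ed = (-133)·25.9/(-1.84) = 1872.11956…

1872.120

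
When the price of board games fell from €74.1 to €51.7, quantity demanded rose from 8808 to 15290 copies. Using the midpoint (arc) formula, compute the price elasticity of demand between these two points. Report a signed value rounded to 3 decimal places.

-1.511

%ΔQ = (15290 − 8808) / [(8808 + 15290)/2] = 6482/12049 = 0.537969…
%ΔP = (51.7 − 74.1) / [(74.1 + 51.7)/2] = -22.4/62.9 = -0.356120…
Arc Ed = %ΔQ / %ΔP = (6482/12049) / (-22.4/62.9) = -1.51063…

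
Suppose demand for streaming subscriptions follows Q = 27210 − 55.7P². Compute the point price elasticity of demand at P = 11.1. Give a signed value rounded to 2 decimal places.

dQ/dP = −2·55.7·P = -1236.54. At P = 11.1, Q = 20347.203.
Ed = (dQ/dP)·(P/Q) = (-1236.54) × (11.1/20347.203) = -0.6745…

-0.67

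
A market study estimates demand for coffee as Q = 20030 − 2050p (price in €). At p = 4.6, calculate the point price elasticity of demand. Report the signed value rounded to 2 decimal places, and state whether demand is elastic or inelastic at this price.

dQ/dp = −2050. At p = 4.6, Q = 20030 − 2050(4.6) = 10600.
Ed = (dQ/dp)·(p/Q) = −2050 × (4.6/10600) = -0.8896…
|Ed| = 0.89 < 1, so demand is inelastic.

-0.89; inelastic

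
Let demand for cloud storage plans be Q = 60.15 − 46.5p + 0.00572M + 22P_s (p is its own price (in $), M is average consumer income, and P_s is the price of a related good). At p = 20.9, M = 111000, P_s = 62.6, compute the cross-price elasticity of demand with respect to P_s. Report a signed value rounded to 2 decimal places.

1.25

At the given values, Q = 60.15 − 46.5(20.9) + 0.00572(111000) + 22(62.6) = 1100.42.
∂Q/∂P_s = 22.
E = (22) × (62.6/1100.42) = 1.2515…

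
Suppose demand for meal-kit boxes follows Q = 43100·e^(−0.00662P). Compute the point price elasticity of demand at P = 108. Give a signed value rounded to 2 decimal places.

-0.71

dQ/dP = −0.00662·Q = -139.583. At P = 108, Q = 21085.
Ed = (dQ/dP)·(P/Q) = (-139.583) × (108/21085) = -0.7149…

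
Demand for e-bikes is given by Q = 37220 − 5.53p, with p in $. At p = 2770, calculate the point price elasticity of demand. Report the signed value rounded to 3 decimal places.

dQ/dp = −5.53. At p = 2770, Q = 37220 − 5.53(2770) = 21901.9.
Ed = (dQ/dp)·(p/Q) = −5.53 × (2770/21901.9) = -0.69939…

-0.699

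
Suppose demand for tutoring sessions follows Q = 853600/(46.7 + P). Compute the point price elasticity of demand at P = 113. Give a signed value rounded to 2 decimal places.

dQ/dP = −853600/(46.7 + P)² = -33.4691. At P = 113, Q = 5345.02.
Ed = (dQ/dP)·(P/Q) = (-33.4691) × (113/5345.02) = -0.7075…

-0.71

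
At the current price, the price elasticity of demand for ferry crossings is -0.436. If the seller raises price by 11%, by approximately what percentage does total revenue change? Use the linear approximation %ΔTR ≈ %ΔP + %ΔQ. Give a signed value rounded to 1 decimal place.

%ΔQ ≈ Ed × %ΔP = (-0.436) × (+11%) = -4.7960%
%ΔTR ≈ %ΔP + %ΔQ = (+11%) + (-4.7960%) = +6.2040%

+6.2%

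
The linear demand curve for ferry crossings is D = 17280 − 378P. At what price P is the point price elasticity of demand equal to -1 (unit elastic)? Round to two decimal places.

Ed = −378P/(17280 − 378P). Set this equal to -1:
378P = 1·(17280 − 378P) ⇒ 378P(1 + 1) = 1·17280
P = 1·17280 / (378·2) = 22.8571…

22.86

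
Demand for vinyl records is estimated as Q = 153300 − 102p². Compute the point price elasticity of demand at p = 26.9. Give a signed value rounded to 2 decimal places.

-1.86

dQ/dp = −2·102·p = -5487.6. At p = 26.9, Q = 79491.78.
Ed = (dQ/dp)·(p/Q) = (-5487.6) × (26.9/79491.78) = -1.8570…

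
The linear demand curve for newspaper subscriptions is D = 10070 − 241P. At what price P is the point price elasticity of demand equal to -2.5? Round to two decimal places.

Ed = −241P/(10070 − 241P). Set this equal to -2.5:
241P = 2.5·(10070 − 241P) ⇒ 241P(1 + 2.5) = 2.5·10070
P = 2.5·10070 / (241·3.5) = 29.8458…

29.85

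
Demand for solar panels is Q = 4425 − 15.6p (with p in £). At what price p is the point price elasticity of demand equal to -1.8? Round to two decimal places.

Ed = −15.6p/(4425 − 15.6p). Set this equal to -1.8:
15.6p = 1.8·(4425 − 15.6p) ⇒ 15.6p(1 + 1.8) = 1.8·4425
p = 1.8·4425 / (15.6·2.8) = 182.3489…

182.35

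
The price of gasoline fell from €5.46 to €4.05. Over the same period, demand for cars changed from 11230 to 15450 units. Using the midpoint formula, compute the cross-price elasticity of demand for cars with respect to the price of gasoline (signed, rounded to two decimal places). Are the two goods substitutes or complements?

-1.07; complements

%ΔQ_{cars} = (15450 − 11230)/avg = 4220/13340 = 0.316341…
%ΔP_{gasoline} = (4.05 − 5.46)/avg = -1.41/4.755 = -0.296529…
E_cross = (4220/13340) / (-1.41/4.755) = -1.0668…
E_cross < 0 ⇒ the goods are complements.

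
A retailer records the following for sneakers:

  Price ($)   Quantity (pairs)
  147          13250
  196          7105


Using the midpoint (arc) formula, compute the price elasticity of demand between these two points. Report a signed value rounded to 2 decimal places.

-2.11

%ΔQ = (7105 − 13250) / [(13250 + 7105)/2] = -6145/10177.5 = -0.603782…
%ΔP = (196 − 147) / [(147 + 196)/2] = 49/171.5 = 0.285714…
Arc Ed = %ΔQ / %ΔP = (-6145/10177.5) / (49/171.5) = -2.1132…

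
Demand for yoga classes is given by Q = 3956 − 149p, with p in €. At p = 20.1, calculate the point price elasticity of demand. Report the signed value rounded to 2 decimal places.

-3.12

dQ/dp = −149. At p = 20.1, Q = 3956 − 149(20.1) = 961.1.
Ed = (dQ/dp)·(p/Q) = −149 × (20.1/961.1) = -3.1161…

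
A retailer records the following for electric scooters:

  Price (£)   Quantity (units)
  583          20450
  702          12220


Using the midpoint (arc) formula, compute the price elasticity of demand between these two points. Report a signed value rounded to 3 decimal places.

-2.720

%ΔQ = (12220 − 20450) / [(20450 + 12220)/2] = -8230/16335 = -0.503826…
%ΔP = (702 − 583) / [(583 + 702)/2] = 119/642.5 = 0.185214…
Arc Ed = %ΔQ / %ΔP = (-8230/16335) / (119/642.5) = -2.72023…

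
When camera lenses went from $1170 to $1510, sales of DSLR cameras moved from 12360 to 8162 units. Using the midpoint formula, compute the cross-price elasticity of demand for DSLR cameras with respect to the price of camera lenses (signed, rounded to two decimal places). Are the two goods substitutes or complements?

%ΔQ_{DSLR cameras} = (8162 − 12360)/avg = -4198/10261 = -0.409121…
%ΔP_{camera lenses} = (1510 − 1170)/avg = 340/1340 = 0.253731…
E_cross = (-4198/10261) / (340/1340) = -1.6124…
E_cross < 0 ⇒ the goods are complements.

-1.61; complements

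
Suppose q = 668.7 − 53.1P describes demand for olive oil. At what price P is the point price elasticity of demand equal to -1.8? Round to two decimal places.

Ed = −53.1P/(668.7 − 53.1P). Set this equal to -1.8:
53.1P = 1.8·(668.7 − 53.1P) ⇒ 53.1P(1 + 1.8) = 1.8·668.7
P = 1.8·668.7 / (53.1·2.8) = 8.0956…

8.10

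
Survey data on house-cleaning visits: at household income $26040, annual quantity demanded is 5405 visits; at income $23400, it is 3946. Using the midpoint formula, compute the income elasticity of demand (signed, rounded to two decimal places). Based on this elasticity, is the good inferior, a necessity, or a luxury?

2.92; luxury

%ΔQ = (3946 − 5405)/[( 5405 + 3946)/2] = -1459/4675.5 = -0.312052…
%ΔIncome = (23400 − 26040)/[( 26040 + 23400)/2] = -2640/24720 = -0.106796…
E_income = (-1459/4675.5) / (-2640/24720) = 2.9219…
E_income > 1 ⇒ normal good, luxury.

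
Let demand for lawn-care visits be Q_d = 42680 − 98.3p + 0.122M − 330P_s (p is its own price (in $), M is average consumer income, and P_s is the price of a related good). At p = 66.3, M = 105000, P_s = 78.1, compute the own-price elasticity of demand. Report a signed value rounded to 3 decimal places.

-0.281

At the given values, Q_d = 42680 − 98.3(66.3) + 0.122(105000) − 330(78.1) = 23199.71.
∂Q_d/∂p = −98.3.
E = (-98.3) × (66.3/23199.71) = -0.28092…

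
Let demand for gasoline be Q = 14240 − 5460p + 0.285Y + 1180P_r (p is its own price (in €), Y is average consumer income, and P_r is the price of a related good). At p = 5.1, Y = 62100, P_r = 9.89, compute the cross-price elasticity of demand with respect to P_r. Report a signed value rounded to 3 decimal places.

0.740

At the given values, Q = 14240 − 5460(5.1) + 0.285(62100) + 1180(9.89) = 15762.7.
∂Q/∂P_r = 1180.
E = (1180) × (9.89/15762.7) = 0.74036…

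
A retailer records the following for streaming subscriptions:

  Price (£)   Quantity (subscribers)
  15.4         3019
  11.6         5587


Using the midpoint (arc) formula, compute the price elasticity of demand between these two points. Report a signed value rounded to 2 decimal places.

%ΔQ = (5587 − 3019) / [(3019 + 5587)/2] = 2568/4303 = 0.596792…
%ΔP = (11.6 − 15.4) / [(15.4 + 11.6)/2] = -3.8/13.5 = -0.281481…
Arc Ed = %ΔQ / %ΔP = (2568/4303) / (-3.8/13.5) = -2.1201…

-2.12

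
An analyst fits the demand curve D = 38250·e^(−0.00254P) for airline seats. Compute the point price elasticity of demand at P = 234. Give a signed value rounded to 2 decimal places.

dD/dP = −0.00254·D = -53.6214. At P = 234, D = 21110.8.
Ed = (dD/dP)·(P/D) = (-53.6214) × (234/21110.8) = -0.5943…

-0.59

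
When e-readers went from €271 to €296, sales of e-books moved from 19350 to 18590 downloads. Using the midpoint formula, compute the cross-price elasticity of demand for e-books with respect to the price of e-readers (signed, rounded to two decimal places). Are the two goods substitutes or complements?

-0.45; complements

%ΔQ_{e-books} = (18590 − 19350)/avg = -760/18970 = -0.040063…
%ΔP_{e-readers} = (296 − 271)/avg = 25/283.5 = 0.088183…
E_cross = (-760/18970) / (25/283.5) = -0.4543…
E_cross < 0 ⇒ the goods are complements.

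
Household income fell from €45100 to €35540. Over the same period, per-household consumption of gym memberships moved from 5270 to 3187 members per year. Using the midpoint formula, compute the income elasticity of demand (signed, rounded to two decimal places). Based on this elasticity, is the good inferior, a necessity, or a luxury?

2.08; luxury

%ΔQ = (3187 − 5270)/[( 5270 + 3187)/2] = -2083/4228.5 = -0.492609…
%ΔIncome = (35540 − 45100)/[( 45100 + 35540)/2] = -9560/40320 = -0.237103…
E_income = (-2083/4228.5) / (-9560/40320) = 2.0776…
E_income > 1 ⇒ normal good, luxury.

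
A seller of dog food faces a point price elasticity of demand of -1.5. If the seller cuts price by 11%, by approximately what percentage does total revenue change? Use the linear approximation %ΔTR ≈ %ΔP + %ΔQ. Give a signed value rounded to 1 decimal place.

+5.5%

%ΔQ ≈ Ed × %ΔP = (-1.5) × (-11%) = +16.5000%
%ΔTR ≈ %ΔP + %ΔQ = (-11%) + (+16.5000%) = +5.5000%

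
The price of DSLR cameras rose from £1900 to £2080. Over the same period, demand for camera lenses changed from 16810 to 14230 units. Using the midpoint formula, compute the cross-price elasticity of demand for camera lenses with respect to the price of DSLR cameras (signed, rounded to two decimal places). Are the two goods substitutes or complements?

-1.84; complements

%ΔQ_{camera lenses} = (14230 − 16810)/avg = -2580/15520 = -0.166237…
%ΔP_{DSLR cameras} = (2080 − 1900)/avg = 180/1990 = 0.090452…
E_cross = (-2580/15520) / (180/1990) = -1.8378…
E_cross < 0 ⇒ the goods are complements.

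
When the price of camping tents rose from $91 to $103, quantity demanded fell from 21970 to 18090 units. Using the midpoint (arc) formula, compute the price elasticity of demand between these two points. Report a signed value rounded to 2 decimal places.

-1.57

%ΔQ = (18090 − 21970) / [(21970 + 18090)/2] = -3880/20030 = -0.193709…
%ΔP = (103 − 91) / [(91 + 103)/2] = 12/97 = 0.123711…
Arc Ed = %ΔQ / %ΔP = (-3880/20030) / (12/97) = -1.5658…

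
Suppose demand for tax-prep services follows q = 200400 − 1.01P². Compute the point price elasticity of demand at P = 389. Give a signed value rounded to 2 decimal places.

-6.43

dq/dP = −2·1.01·P = -785.78. At P = 389, q = 47565.79.
Ed = (dq/dP)·(P/q) = (-785.78) × (389/47565.79) = -6.4262…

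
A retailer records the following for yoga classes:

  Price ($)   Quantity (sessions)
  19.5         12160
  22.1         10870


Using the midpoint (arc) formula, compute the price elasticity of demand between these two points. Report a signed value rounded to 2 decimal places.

-0.90

%ΔQ = (10870 − 12160) / [(12160 + 10870)/2] = -1290/11515 = -0.112027…
%ΔP = (22.1 − 19.5) / [(19.5 + 22.1)/2] = 2.6/20.8 = 0.125
Arc Ed = %ΔQ / %ΔP = (-1290/11515) / (2.6/20.8) = -0.8962…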